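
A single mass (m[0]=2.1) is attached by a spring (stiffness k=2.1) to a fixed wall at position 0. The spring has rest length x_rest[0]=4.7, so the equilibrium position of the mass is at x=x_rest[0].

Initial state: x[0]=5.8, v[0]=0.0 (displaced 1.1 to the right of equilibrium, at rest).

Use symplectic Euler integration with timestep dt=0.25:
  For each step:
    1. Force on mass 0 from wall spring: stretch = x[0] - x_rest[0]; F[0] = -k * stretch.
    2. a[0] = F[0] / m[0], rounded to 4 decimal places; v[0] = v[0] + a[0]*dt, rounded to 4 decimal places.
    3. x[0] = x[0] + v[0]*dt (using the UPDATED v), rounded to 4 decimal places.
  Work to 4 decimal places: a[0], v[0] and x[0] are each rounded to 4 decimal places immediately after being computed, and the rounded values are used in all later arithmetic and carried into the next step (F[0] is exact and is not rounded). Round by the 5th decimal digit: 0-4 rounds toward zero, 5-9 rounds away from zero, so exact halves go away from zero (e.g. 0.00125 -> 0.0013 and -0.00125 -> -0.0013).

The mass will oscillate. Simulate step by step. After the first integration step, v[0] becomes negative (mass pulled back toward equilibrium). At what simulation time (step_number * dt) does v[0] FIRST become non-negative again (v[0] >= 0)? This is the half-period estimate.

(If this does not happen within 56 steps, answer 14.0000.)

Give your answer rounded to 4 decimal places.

Step 0: x=[5.8000] v=[0.0000]
Step 1: x=[5.7313] v=[-0.2750]
Step 2: x=[5.5981] v=[-0.5328]
Step 3: x=[5.4088] v=[-0.7573]
Step 4: x=[5.1752] v=[-0.9345]
Step 5: x=[4.9119] v=[-1.0533]
Step 6: x=[4.6353] v=[-1.1063]
Step 7: x=[4.3628] v=[-1.0901]
Step 8: x=[4.1114] v=[-1.0058]
Step 9: x=[3.8967] v=[-0.8587]
Step 10: x=[3.7322] v=[-0.6579]
Step 11: x=[3.6282] v=[-0.4160]
Step 12: x=[3.5912] v=[-0.1481]
Step 13: x=[3.6235] v=[0.1291]
First v>=0 after going negative at step 13, time=3.2500

Answer: 3.2500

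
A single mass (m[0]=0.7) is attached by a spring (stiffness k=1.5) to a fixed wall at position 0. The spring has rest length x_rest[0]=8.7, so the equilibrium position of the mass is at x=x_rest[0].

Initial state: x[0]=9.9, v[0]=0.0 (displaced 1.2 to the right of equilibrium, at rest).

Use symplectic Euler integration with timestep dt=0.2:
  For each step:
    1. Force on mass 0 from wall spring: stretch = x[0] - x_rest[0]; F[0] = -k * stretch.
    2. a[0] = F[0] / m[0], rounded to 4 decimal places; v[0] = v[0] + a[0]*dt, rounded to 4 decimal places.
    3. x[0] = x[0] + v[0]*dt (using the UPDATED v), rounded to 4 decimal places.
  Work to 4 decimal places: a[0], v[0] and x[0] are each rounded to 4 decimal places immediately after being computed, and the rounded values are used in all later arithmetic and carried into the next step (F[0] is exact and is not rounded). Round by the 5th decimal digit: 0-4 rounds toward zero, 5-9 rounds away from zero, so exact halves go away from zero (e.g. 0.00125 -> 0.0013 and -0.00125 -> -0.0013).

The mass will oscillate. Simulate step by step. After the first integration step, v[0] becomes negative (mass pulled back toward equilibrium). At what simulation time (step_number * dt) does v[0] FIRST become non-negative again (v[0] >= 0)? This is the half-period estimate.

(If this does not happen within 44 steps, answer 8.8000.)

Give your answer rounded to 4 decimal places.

Step 0: x=[9.9000] v=[0.0000]
Step 1: x=[9.7971] v=[-0.5143]
Step 2: x=[9.6002] v=[-0.9845]
Step 3: x=[9.3261] v=[-1.3703]
Step 4: x=[8.9984] v=[-1.6386]
Step 5: x=[8.6451] v=[-1.7665]
Step 6: x=[8.2965] v=[-1.7430]
Step 7: x=[7.9825] v=[-1.5701]
Step 8: x=[7.7300] v=[-1.2626]
Step 9: x=[7.5606] v=[-0.8469]
Step 10: x=[7.4889] v=[-0.3586]
Step 11: x=[7.5210] v=[0.1604]
First v>=0 after going negative at step 11, time=2.2000

Answer: 2.2000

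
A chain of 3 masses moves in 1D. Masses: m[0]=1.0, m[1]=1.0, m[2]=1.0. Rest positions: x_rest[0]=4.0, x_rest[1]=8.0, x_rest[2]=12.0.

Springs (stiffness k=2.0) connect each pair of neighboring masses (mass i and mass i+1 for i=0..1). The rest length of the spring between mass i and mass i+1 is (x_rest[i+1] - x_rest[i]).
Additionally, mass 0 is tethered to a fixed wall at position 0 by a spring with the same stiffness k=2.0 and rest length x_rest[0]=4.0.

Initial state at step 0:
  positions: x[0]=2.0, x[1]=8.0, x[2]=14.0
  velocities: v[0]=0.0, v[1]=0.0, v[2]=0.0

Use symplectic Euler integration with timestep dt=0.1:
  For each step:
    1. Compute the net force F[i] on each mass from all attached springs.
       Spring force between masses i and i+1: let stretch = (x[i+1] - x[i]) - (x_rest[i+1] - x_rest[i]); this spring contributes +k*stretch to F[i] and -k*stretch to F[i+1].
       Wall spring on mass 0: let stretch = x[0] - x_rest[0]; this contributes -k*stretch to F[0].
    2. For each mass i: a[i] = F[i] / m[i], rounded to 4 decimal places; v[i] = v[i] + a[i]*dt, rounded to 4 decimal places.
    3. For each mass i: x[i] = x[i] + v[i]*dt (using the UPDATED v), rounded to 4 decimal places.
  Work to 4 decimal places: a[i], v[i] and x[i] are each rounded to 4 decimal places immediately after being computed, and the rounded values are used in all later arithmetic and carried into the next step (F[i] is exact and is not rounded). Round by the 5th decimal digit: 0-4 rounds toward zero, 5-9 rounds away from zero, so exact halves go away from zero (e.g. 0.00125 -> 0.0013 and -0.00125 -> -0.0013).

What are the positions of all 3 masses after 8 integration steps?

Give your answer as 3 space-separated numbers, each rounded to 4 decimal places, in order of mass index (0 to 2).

Step 0: x=[2.0000 8.0000 14.0000] v=[0.0000 0.0000 0.0000]
Step 1: x=[2.0800 8.0000 13.9600] v=[0.8000 0.0000 -0.4000]
Step 2: x=[2.2368 8.0008 13.8808] v=[1.5680 0.0080 -0.7920]
Step 3: x=[2.4641 8.0039 13.7640] v=[2.2734 0.0312 -1.1680]
Step 4: x=[2.7530 8.0114 13.6120] v=[2.8885 0.0753 -1.5200]
Step 5: x=[3.0920 8.0258 13.4280] v=[3.3896 0.1437 -1.8401]
Step 6: x=[3.4678 8.0495 13.2160] v=[3.7580 0.2374 -2.1205]
Step 7: x=[3.8659 8.0849 12.9806] v=[3.9808 0.3544 -2.3538]
Step 8: x=[4.2710 8.1339 12.7273] v=[4.0514 0.4897 -2.5329]

Answer: 4.2710 8.1339 12.7273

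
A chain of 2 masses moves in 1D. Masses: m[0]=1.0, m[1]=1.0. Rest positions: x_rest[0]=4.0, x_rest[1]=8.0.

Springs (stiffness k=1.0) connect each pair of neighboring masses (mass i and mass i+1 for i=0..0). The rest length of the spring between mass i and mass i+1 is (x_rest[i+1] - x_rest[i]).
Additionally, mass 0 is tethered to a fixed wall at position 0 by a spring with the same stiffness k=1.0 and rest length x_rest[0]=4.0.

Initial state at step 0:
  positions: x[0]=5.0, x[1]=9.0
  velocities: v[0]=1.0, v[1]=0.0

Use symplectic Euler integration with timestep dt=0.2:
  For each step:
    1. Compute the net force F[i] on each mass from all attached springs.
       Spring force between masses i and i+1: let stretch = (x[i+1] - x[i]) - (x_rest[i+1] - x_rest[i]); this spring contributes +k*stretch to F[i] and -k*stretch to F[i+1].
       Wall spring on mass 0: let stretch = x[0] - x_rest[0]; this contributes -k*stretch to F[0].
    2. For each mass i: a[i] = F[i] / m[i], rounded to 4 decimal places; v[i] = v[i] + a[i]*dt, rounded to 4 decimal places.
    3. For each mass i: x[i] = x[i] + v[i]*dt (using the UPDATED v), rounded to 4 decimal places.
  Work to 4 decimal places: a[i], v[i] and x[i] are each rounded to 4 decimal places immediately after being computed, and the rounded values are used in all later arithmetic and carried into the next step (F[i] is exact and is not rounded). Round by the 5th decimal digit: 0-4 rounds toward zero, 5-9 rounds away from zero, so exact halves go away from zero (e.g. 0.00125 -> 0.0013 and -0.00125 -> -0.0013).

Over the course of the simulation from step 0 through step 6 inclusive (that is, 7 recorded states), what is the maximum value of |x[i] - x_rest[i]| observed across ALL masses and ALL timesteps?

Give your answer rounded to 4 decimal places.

Step 0: x=[5.0000 9.0000] v=[1.0000 0.0000]
Step 1: x=[5.1600 9.0000] v=[0.8000 0.0000]
Step 2: x=[5.2672 9.0064] v=[0.5360 0.0320]
Step 3: x=[5.3133 9.0232] v=[0.2304 0.0842]
Step 4: x=[5.2952 9.0516] v=[-0.0903 0.1422]
Step 5: x=[5.2156 9.0898] v=[-0.3981 0.1909]
Step 6: x=[5.0823 9.1330] v=[-0.6664 0.2161]
Max displacement = 1.3133

Answer: 1.3133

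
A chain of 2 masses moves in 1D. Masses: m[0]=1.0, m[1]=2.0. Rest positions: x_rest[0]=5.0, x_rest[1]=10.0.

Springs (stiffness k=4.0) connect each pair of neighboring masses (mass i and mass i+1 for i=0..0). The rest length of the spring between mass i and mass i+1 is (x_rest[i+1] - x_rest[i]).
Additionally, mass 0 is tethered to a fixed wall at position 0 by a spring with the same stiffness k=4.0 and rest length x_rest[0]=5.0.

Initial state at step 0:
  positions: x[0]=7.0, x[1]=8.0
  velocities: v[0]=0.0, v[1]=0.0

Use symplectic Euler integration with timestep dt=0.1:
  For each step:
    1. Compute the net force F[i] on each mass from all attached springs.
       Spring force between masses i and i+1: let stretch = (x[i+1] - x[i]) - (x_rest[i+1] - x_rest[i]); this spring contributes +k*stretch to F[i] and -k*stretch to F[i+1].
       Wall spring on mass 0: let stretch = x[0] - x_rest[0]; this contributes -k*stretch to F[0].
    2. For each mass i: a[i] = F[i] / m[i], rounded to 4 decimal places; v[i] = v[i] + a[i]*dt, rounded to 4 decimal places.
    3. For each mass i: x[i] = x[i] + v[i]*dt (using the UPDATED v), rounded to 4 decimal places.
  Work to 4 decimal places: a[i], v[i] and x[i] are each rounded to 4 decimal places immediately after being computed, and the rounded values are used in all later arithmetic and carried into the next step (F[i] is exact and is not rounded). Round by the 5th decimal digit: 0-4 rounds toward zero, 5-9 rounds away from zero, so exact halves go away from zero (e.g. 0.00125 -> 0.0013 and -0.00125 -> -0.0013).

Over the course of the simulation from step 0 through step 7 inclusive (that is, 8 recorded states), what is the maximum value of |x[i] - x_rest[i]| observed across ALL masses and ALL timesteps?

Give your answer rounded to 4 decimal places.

Answer: 2.2979

Derivation:
Step 0: x=[7.0000 8.0000] v=[0.0000 0.0000]
Step 1: x=[6.7600 8.0800] v=[-2.4000 0.8000]
Step 2: x=[6.3024 8.2336] v=[-4.5760 1.5360]
Step 3: x=[5.6700 8.4486] v=[-6.3245 2.1498]
Step 4: x=[4.9219 8.7080] v=[-7.4811 2.5941]
Step 5: x=[4.1284 8.9917] v=[-7.9354 2.8369]
Step 6: x=[3.3643 9.2781] v=[-7.6414 2.8642]
Step 7: x=[2.7021 9.5462] v=[-6.6216 2.6814]
Max displacement = 2.2979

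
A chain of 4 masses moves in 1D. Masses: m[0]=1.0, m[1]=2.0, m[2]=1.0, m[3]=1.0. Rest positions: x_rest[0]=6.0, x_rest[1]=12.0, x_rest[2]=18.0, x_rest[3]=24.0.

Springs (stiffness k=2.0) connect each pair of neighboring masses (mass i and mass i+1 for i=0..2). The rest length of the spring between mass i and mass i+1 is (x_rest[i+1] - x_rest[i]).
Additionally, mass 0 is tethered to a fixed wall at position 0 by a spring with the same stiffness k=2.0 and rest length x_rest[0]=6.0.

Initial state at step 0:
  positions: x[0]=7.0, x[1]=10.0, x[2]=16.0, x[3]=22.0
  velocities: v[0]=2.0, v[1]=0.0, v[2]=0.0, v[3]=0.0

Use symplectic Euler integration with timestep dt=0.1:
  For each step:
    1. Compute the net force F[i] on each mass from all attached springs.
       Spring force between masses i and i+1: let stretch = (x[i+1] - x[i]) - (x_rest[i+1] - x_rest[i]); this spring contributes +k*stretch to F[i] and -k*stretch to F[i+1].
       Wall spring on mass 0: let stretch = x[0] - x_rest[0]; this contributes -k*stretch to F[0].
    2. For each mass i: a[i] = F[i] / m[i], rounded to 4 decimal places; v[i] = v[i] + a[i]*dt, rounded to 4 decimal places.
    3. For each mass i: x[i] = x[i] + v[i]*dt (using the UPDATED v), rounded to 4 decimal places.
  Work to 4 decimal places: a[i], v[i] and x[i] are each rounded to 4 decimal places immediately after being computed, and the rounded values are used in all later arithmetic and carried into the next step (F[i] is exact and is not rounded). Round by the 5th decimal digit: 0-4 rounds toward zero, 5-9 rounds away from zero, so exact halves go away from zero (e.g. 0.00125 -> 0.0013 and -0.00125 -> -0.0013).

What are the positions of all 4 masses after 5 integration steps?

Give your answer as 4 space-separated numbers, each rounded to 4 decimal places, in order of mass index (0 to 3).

Step 0: x=[7.0000 10.0000 16.0000 22.0000] v=[2.0000 0.0000 0.0000 0.0000]
Step 1: x=[7.1200 10.0300 16.0000 22.0000] v=[1.2000 0.3000 0.0000 0.0000]
Step 2: x=[7.1558 10.0906 16.0006 22.0000] v=[0.3580 0.6060 0.0060 0.0000]
Step 3: x=[7.1072 10.1810 16.0030 22.0000] v=[-0.4862 0.9035 0.0239 0.0001]
Step 4: x=[6.9779 10.2988 16.0089 22.0001] v=[-1.2929 1.1783 0.0589 0.0007]
Step 5: x=[6.7755 10.4405 16.0204 22.0004] v=[-2.0243 1.4172 0.1151 0.0025]

Answer: 6.7755 10.4405 16.0204 22.0004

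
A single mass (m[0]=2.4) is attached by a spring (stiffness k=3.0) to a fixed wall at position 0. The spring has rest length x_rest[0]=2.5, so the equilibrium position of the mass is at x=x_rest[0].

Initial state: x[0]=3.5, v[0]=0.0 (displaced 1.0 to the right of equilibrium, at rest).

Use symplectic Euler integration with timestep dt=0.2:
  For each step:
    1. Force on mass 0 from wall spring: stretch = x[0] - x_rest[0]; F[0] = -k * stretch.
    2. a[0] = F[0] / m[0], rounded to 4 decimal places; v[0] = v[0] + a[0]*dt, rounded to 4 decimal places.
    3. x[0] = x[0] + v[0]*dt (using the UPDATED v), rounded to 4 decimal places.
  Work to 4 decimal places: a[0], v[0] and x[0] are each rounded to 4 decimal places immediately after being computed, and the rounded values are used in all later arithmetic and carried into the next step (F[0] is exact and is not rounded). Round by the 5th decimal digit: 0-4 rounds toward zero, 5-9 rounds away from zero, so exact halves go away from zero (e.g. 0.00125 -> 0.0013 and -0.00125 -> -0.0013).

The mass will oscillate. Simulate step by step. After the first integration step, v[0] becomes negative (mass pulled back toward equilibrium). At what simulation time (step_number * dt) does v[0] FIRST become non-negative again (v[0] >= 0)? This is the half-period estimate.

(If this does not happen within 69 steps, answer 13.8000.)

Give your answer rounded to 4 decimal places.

Answer: 3.0000

Derivation:
Step 0: x=[3.5000] v=[0.0000]
Step 1: x=[3.4500] v=[-0.2500]
Step 2: x=[3.3525] v=[-0.4875]
Step 3: x=[3.2124] v=[-0.7006]
Step 4: x=[3.0367] v=[-0.8787]
Step 5: x=[2.8341] v=[-1.0129]
Step 6: x=[2.6148] v=[-1.0964]
Step 7: x=[2.3898] v=[-1.1251]
Step 8: x=[2.1703] v=[-1.0975]
Step 9: x=[1.9673] v=[-1.0151]
Step 10: x=[1.7909] v=[-0.8819]
Step 11: x=[1.6500] v=[-0.7046]
Step 12: x=[1.5516] v=[-0.4921]
Step 13: x=[1.5006] v=[-0.2550]
Step 14: x=[1.4996] v=[-0.0051]
Step 15: x=[1.5486] v=[0.2450]
First v>=0 after going negative at step 15, time=3.0000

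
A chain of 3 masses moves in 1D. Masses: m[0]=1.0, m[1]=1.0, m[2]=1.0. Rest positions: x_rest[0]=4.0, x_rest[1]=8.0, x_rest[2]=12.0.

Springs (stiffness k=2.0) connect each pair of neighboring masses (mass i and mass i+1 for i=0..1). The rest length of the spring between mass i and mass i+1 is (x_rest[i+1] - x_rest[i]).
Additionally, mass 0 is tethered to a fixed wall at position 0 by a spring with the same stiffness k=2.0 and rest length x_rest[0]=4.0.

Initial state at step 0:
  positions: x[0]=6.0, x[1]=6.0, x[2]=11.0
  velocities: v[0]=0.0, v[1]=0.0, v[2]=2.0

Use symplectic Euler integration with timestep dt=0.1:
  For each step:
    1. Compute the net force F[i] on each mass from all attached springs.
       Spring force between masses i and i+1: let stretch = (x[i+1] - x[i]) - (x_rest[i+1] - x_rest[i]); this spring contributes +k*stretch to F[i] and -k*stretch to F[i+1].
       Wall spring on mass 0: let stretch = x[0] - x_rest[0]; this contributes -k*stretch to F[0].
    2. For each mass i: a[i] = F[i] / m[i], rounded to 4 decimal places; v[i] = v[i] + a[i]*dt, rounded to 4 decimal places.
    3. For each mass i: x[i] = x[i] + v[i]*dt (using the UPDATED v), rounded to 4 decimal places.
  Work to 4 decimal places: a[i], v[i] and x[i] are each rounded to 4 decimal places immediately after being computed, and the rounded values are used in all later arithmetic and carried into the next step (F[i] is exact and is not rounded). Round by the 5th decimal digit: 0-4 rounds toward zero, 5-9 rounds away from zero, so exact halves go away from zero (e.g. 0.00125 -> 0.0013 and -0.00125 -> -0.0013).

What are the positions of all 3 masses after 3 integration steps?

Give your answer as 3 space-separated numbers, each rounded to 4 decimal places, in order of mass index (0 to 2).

Answer: 5.3137 6.5822 11.4760

Derivation:
Step 0: x=[6.0000 6.0000 11.0000] v=[0.0000 0.0000 2.0000]
Step 1: x=[5.8800 6.1000 11.1800] v=[-1.2000 1.0000 1.8000]
Step 2: x=[5.6468 6.2972 11.3384] v=[-2.3320 1.9720 1.5840]
Step 3: x=[5.3137 6.5822 11.4760] v=[-3.3313 2.8502 1.3758]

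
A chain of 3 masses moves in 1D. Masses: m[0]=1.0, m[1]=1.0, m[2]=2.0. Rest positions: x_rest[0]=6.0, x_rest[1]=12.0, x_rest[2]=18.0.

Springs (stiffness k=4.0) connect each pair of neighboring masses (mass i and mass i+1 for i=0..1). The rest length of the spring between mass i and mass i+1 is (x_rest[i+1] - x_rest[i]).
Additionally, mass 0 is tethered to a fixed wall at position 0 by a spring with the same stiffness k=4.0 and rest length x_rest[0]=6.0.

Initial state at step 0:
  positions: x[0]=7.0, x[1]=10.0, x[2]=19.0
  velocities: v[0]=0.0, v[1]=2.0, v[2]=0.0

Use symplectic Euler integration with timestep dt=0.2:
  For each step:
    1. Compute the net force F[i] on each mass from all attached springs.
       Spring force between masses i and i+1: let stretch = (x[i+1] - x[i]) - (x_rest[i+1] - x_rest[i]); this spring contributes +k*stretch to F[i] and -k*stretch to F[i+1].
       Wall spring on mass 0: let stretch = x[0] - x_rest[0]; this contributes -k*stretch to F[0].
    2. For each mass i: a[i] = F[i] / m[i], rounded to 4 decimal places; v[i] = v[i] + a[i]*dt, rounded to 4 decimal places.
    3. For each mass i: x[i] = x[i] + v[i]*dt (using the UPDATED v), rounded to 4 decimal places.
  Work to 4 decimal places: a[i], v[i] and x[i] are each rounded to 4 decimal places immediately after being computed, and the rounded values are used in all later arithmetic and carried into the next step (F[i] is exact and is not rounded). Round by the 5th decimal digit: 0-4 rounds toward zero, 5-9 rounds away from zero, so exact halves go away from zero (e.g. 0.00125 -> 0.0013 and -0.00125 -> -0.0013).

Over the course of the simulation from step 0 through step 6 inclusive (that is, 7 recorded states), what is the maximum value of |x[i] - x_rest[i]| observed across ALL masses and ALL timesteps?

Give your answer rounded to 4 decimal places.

Step 0: x=[7.0000 10.0000 19.0000] v=[0.0000 2.0000 0.0000]
Step 1: x=[6.3600 11.3600 18.7600] v=[-3.2000 6.8000 -1.2000]
Step 2: x=[5.5024 13.1040 18.4080] v=[-4.2880 8.7200 -1.7600]
Step 3: x=[4.9807 14.4804 18.1117] v=[-2.6086 6.8819 -1.4816]
Step 4: x=[5.1820 14.9178 18.0049] v=[1.0066 2.1872 -0.5341]
Step 5: x=[6.1119 14.2914 18.1311] v=[4.6496 -3.1318 0.6311]
Step 6: x=[7.3726 12.9707 18.4301] v=[6.3037 -6.6036 1.4952]
Max displacement = 2.9178

Answer: 2.9178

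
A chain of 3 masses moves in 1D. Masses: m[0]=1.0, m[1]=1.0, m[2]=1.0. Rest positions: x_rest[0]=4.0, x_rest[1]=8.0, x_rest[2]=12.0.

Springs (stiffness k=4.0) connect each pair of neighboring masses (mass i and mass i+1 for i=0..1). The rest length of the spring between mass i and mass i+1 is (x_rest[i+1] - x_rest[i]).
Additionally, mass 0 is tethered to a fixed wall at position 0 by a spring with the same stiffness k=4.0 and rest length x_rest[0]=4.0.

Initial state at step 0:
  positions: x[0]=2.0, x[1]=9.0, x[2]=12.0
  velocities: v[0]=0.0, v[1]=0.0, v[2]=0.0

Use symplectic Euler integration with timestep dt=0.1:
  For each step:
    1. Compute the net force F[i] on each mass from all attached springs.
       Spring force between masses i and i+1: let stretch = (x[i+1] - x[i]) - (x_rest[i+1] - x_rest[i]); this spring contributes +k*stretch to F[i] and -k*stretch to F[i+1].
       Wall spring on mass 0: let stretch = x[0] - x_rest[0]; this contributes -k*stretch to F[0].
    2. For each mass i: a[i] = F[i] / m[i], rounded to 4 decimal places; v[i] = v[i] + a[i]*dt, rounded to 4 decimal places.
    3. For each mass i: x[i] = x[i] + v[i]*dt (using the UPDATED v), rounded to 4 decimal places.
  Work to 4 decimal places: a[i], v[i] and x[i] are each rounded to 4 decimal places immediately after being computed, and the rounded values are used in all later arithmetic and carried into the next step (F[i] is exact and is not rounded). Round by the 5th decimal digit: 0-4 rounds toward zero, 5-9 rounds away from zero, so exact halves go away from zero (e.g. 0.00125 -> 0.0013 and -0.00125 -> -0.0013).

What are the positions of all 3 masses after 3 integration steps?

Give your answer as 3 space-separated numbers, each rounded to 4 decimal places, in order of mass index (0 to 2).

Answer: 3.0907 8.1490 12.2012

Derivation:
Step 0: x=[2.0000 9.0000 12.0000] v=[0.0000 0.0000 0.0000]
Step 1: x=[2.2000 8.8400 12.0400] v=[2.0000 -1.6000 0.4000]
Step 2: x=[2.5776 8.5424 12.1120] v=[3.7760 -2.9760 0.7200]
Step 3: x=[3.0907 8.1490 12.2012] v=[5.1309 -3.9341 0.8922]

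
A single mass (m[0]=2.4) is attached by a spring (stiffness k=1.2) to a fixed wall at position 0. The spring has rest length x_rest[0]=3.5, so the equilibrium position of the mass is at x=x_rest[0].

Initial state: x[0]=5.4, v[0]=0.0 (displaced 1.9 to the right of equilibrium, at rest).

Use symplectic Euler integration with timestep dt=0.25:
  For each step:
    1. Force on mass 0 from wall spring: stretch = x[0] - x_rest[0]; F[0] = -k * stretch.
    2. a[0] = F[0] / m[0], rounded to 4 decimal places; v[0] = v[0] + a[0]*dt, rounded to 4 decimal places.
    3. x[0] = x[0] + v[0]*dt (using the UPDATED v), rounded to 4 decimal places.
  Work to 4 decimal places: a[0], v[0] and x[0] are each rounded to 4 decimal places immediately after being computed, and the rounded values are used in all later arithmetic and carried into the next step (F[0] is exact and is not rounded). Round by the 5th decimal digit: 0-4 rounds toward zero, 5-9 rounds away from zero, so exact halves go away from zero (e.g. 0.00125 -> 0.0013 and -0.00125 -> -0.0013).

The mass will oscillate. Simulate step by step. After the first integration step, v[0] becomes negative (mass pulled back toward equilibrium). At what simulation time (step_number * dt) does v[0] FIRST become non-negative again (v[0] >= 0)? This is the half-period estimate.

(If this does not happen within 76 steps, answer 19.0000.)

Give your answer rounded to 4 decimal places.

Answer: 4.5000

Derivation:
Step 0: x=[5.4000] v=[0.0000]
Step 1: x=[5.3406] v=[-0.2375]
Step 2: x=[5.2237] v=[-0.4676]
Step 3: x=[5.0529] v=[-0.6831]
Step 4: x=[4.8336] v=[-0.8772]
Step 5: x=[4.5726] v=[-1.0439]
Step 6: x=[4.2781] v=[-1.1780]
Step 7: x=[3.9593] v=[-1.2753]
Step 8: x=[3.6261] v=[-1.3327]
Step 9: x=[3.2890] v=[-1.3485]
Step 10: x=[2.9585] v=[-1.3221]
Step 11: x=[2.6449] v=[-1.2544]
Step 12: x=[2.3580] v=[-1.1475]
Step 13: x=[2.1068] v=[-1.0048]
Step 14: x=[1.8991] v=[-0.8307]
Step 15: x=[1.7415] v=[-0.6306]
Step 16: x=[1.6388] v=[-0.4108]
Step 17: x=[1.5943] v=[-0.1782]
Step 18: x=[1.6093] v=[0.0600]
First v>=0 after going negative at step 18, time=4.5000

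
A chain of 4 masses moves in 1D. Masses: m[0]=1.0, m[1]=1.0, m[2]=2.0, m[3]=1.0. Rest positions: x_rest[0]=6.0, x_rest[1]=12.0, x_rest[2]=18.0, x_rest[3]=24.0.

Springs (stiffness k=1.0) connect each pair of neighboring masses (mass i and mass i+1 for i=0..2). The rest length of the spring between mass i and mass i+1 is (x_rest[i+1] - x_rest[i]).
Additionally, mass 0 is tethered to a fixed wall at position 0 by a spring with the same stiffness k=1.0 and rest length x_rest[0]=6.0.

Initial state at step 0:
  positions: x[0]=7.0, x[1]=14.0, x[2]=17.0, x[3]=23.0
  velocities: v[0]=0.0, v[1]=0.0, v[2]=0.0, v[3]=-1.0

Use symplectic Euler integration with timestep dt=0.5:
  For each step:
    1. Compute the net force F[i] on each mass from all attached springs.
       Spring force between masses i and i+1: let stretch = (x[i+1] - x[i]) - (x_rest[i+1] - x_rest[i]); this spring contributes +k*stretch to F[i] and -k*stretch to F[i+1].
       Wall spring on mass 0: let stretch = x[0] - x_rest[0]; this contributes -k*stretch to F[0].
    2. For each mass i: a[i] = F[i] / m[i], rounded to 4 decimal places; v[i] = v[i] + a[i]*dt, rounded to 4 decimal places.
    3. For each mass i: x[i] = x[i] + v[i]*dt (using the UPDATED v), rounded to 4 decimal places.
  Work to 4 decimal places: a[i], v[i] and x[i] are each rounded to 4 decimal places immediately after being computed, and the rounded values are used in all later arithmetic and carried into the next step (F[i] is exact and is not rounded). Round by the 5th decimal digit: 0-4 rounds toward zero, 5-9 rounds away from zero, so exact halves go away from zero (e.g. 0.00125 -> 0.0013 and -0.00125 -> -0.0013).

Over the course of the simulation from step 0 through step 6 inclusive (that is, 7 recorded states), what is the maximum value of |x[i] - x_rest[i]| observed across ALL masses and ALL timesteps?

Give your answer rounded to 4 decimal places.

Step 0: x=[7.0000 14.0000 17.0000 23.0000] v=[0.0000 0.0000 0.0000 -1.0000]
Step 1: x=[7.0000 13.0000 17.3750 22.5000] v=[0.0000 -2.0000 0.7500 -1.0000]
Step 2: x=[6.7500 11.5938 17.8438 22.2188] v=[-0.5000 -2.8125 0.9375 -0.5625]
Step 3: x=[6.0235 10.5391 18.0782 22.3438] v=[-1.4531 -2.1094 0.4688 0.2500]
Step 4: x=[4.9200 10.2403 17.9034 22.9024] v=[-2.2071 -0.5977 -0.3496 1.1172]
Step 5: x=[3.9165 10.5272 17.3956 23.7113] v=[-2.0070 0.5737 -1.0157 1.6177]
Step 6: x=[3.5866 10.8785 16.8187 24.4413] v=[-0.6599 0.7026 -1.1539 1.4599]
Max displacement = 2.4134

Answer: 2.4134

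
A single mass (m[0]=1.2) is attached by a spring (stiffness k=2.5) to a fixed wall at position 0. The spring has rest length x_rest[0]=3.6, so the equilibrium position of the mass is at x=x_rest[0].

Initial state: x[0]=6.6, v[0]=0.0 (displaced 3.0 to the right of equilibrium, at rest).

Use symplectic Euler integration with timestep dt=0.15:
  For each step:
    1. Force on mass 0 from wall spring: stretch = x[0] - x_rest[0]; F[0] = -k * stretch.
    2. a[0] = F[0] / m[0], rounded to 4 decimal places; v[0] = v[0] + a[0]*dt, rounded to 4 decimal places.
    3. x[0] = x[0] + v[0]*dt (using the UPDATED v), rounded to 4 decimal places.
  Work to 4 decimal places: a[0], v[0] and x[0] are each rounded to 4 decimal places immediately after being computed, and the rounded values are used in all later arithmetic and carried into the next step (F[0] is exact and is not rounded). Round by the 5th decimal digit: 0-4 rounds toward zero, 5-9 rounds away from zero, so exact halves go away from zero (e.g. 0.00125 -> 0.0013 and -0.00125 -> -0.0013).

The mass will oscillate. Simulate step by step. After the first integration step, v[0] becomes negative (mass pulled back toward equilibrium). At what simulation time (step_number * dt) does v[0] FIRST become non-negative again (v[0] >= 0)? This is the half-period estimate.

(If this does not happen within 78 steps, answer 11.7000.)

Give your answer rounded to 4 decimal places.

Answer: 2.2500

Derivation:
Step 0: x=[6.6000] v=[0.0000]
Step 1: x=[6.4594] v=[-0.9375]
Step 2: x=[6.1847] v=[-1.8311]
Step 3: x=[5.7889] v=[-2.6388]
Step 4: x=[5.2905] v=[-3.3228]
Step 5: x=[4.7128] v=[-3.8511]
Step 6: x=[4.0830] v=[-4.1988]
Step 7: x=[3.4305] v=[-4.3497]
Step 8: x=[2.7860] v=[-4.2967]
Step 9: x=[2.1797] v=[-4.0423]
Step 10: x=[1.6399] v=[-3.5985]
Step 11: x=[1.1920] v=[-2.9860]
Step 12: x=[0.8570] v=[-2.2335]
Step 13: x=[0.6506] v=[-1.3763]
Step 14: x=[0.5824] v=[-0.4546]
Step 15: x=[0.6557] v=[0.4884]
First v>=0 after going negative at step 15, time=2.2500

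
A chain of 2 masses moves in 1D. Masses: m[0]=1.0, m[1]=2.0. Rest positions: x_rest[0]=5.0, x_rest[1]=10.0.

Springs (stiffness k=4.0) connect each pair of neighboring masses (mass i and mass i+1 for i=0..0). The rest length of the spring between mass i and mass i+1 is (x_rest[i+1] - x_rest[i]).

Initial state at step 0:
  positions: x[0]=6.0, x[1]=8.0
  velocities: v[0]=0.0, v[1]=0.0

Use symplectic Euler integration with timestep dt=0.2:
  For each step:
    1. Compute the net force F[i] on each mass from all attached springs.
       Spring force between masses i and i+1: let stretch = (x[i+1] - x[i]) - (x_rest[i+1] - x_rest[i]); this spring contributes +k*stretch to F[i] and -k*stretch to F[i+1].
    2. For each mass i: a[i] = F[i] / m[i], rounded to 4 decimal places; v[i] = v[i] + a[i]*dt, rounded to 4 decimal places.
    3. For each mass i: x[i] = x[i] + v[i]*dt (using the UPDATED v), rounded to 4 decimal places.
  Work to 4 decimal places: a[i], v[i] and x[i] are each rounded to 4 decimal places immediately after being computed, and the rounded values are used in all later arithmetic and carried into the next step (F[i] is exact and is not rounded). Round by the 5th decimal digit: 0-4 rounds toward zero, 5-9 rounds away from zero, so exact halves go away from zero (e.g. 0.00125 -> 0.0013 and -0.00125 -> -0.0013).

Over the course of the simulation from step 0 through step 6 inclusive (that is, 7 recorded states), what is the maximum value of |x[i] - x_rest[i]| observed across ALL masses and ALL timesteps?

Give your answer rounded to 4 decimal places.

Answer: 3.0570

Derivation:
Step 0: x=[6.0000 8.0000] v=[0.0000 0.0000]
Step 1: x=[5.5200 8.2400] v=[-2.4000 1.2000]
Step 2: x=[4.6752 8.6624] v=[-4.2240 2.1120]
Step 3: x=[3.6684 9.1658] v=[-5.0342 2.5171]
Step 4: x=[2.7411 9.6294] v=[-4.6363 2.3181]
Step 5: x=[2.1160 9.9420] v=[-3.1257 1.5628]
Step 6: x=[1.9430 10.0285] v=[-0.8649 0.4324]
Max displacement = 3.0570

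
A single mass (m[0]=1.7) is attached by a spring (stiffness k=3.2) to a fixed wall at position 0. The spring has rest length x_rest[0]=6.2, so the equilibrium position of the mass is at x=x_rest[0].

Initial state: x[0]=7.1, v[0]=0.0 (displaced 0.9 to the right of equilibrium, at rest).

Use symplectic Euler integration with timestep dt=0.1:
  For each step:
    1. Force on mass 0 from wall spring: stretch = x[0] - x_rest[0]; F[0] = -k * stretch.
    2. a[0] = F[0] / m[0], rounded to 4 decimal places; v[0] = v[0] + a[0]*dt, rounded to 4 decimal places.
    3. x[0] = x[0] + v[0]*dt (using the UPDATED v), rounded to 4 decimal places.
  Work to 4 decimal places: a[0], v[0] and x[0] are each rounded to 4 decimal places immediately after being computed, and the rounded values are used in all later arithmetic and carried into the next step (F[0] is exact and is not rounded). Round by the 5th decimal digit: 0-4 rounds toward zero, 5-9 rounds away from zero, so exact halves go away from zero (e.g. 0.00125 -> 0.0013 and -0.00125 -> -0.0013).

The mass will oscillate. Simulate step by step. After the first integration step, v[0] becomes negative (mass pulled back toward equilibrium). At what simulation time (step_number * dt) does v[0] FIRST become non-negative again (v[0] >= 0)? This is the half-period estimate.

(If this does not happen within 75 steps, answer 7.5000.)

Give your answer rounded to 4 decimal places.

Step 0: x=[7.1000] v=[0.0000]
Step 1: x=[7.0831] v=[-0.1694]
Step 2: x=[7.0495] v=[-0.3356]
Step 3: x=[7.0000] v=[-0.4955]
Step 4: x=[6.9354] v=[-0.6461]
Step 5: x=[6.8570] v=[-0.7845]
Step 6: x=[6.7662] v=[-0.9082]
Step 7: x=[6.6647] v=[-1.0148]
Step 8: x=[6.5545] v=[-1.1023]
Step 9: x=[6.4376] v=[-1.1690]
Step 10: x=[6.3162] v=[-1.2137]
Step 11: x=[6.1926] v=[-1.2356]
Step 12: x=[6.0692] v=[-1.2342]
Step 13: x=[5.9482] v=[-1.2096]
Step 14: x=[5.8320] v=[-1.1622]
Step 15: x=[5.7227] v=[-1.0929]
Step 16: x=[5.6224] v=[-1.0031]
Step 17: x=[5.5330] v=[-0.8944]
Step 18: x=[5.4561] v=[-0.7689]
Step 19: x=[5.3932] v=[-0.6289]
Step 20: x=[5.3455] v=[-0.4770]
Step 21: x=[5.3139] v=[-0.3162]
Step 22: x=[5.2990] v=[-0.1494]
Step 23: x=[5.3010] v=[0.0202]
First v>=0 after going negative at step 23, time=2.3000

Answer: 2.3000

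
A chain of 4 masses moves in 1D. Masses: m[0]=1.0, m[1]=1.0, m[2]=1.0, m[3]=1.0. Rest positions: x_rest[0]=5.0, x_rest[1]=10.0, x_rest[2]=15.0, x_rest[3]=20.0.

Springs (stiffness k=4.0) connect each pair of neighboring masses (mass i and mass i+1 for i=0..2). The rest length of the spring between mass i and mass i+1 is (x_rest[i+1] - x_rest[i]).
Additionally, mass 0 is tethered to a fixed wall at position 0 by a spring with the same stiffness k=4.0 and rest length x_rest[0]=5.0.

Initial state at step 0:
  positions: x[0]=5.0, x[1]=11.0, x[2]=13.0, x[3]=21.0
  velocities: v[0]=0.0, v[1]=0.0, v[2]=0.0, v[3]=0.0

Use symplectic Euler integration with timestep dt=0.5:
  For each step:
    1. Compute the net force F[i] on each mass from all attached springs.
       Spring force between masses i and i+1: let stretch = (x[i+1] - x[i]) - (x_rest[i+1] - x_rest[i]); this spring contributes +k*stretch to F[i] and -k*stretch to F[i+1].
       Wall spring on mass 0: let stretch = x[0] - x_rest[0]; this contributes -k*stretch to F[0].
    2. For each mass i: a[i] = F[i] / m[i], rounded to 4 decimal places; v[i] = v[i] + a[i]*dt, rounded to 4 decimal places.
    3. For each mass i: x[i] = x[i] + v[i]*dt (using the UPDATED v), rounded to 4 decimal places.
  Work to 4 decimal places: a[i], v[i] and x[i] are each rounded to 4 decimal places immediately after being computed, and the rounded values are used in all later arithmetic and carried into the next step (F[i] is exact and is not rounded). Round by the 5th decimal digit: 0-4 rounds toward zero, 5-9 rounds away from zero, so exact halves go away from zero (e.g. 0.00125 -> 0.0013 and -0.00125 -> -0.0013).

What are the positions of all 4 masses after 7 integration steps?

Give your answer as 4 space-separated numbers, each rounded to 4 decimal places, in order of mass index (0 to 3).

Answer: 4.0000 13.0000 11.0000 22.0000

Derivation:
Step 0: x=[5.0000 11.0000 13.0000 21.0000] v=[0.0000 0.0000 0.0000 0.0000]
Step 1: x=[6.0000 7.0000 19.0000 18.0000] v=[2.0000 -8.0000 12.0000 -6.0000]
Step 2: x=[2.0000 14.0000 12.0000 21.0000] v=[-8.0000 14.0000 -14.0000 6.0000]
Step 3: x=[8.0000 7.0000 16.0000 20.0000] v=[12.0000 -14.0000 8.0000 -2.0000]
Step 4: x=[5.0000 10.0000 15.0000 20.0000] v=[-6.0000 6.0000 -2.0000 0.0000]
Step 5: x=[2.0000 13.0000 14.0000 20.0000] v=[-6.0000 6.0000 -2.0000 0.0000]
Step 6: x=[8.0000 6.0000 18.0000 19.0000] v=[12.0000 -14.0000 8.0000 -2.0000]
Step 7: x=[4.0000 13.0000 11.0000 22.0000] v=[-8.0000 14.0000 -14.0000 6.0000]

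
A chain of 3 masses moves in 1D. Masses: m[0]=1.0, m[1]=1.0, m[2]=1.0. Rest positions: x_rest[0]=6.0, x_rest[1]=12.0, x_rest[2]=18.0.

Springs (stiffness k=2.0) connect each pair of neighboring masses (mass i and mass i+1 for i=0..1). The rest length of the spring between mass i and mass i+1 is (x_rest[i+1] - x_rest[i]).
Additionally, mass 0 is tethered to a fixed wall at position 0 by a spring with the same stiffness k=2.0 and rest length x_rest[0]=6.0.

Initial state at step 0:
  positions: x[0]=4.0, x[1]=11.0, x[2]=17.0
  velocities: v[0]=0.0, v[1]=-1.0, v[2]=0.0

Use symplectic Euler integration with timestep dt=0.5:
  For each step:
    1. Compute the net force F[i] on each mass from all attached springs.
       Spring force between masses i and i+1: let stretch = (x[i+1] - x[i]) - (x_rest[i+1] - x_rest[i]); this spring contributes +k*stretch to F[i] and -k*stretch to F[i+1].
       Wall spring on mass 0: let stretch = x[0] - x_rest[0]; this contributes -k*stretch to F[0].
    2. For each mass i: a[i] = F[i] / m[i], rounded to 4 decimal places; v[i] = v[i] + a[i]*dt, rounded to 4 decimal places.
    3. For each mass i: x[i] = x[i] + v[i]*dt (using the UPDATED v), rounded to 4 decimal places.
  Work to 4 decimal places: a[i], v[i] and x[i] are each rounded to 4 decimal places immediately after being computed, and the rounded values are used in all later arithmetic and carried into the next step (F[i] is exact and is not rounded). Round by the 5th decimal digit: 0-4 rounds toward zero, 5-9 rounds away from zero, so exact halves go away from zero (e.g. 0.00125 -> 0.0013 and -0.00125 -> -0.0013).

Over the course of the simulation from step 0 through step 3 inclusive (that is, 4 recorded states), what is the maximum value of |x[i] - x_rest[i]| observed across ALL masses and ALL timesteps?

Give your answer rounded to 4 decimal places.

Step 0: x=[4.0000 11.0000 17.0000] v=[0.0000 -1.0000 0.0000]
Step 1: x=[5.5000 10.0000 17.0000] v=[3.0000 -2.0000 0.0000]
Step 2: x=[6.5000 10.2500 16.5000] v=[2.0000 0.5000 -1.0000]
Step 3: x=[6.1250 11.7500 15.8750] v=[-0.7500 3.0000 -1.2500]
Max displacement = 2.1250

Answer: 2.1250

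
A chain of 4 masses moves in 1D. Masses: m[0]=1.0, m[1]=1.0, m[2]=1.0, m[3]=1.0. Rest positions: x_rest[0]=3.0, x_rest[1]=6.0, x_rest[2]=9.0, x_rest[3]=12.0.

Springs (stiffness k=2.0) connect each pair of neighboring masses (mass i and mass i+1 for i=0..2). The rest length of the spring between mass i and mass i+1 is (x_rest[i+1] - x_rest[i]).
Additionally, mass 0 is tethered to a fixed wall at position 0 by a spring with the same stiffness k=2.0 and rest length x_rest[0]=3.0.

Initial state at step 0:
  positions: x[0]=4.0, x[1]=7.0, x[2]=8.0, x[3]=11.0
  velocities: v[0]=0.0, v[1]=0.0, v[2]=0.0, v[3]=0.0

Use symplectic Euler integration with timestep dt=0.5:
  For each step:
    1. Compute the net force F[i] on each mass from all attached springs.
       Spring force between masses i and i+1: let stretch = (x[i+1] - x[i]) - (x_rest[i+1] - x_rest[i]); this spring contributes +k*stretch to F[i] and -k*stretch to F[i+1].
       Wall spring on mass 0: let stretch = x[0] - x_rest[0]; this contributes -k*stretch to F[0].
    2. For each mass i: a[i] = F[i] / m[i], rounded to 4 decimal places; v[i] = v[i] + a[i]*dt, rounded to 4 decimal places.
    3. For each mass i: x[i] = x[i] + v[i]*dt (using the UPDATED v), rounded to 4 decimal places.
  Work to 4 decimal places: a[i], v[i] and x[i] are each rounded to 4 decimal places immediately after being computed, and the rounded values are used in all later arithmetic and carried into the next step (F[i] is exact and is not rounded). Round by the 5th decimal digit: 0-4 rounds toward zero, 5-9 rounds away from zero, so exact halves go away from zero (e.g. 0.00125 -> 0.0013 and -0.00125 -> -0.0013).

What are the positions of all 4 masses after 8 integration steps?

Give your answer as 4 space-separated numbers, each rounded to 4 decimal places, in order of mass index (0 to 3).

Step 0: x=[4.0000 7.0000 8.0000 11.0000] v=[0.0000 0.0000 0.0000 0.0000]
Step 1: x=[3.5000 6.0000 9.0000 11.0000] v=[-1.0000 -2.0000 2.0000 0.0000]
Step 2: x=[2.5000 5.2500 9.5000 11.5000] v=[-2.0000 -1.5000 1.0000 1.0000]
Step 3: x=[1.6250 5.2500 8.8750 12.5000] v=[-1.7500 0.0000 -1.2500 2.0000]
Step 4: x=[1.7500 5.2500 8.2500 13.1875] v=[0.2500 0.0000 -1.2500 1.3750]
Step 5: x=[2.7500 5.0000 8.5938 12.9063] v=[2.0000 -0.5000 0.6875 -0.5625]
Step 6: x=[3.5000 5.4219 9.2969 11.9688] v=[1.5000 0.8438 1.4062 -1.8750]
Step 7: x=[3.4610 6.8204 9.3985 11.1954] v=[-0.0781 2.7969 0.2031 -1.5469]
Step 8: x=[3.3712 7.8282 9.1095 11.0235] v=[-0.1797 2.0156 -0.5781 -0.3438]

Answer: 3.3712 7.8282 9.1095 11.0235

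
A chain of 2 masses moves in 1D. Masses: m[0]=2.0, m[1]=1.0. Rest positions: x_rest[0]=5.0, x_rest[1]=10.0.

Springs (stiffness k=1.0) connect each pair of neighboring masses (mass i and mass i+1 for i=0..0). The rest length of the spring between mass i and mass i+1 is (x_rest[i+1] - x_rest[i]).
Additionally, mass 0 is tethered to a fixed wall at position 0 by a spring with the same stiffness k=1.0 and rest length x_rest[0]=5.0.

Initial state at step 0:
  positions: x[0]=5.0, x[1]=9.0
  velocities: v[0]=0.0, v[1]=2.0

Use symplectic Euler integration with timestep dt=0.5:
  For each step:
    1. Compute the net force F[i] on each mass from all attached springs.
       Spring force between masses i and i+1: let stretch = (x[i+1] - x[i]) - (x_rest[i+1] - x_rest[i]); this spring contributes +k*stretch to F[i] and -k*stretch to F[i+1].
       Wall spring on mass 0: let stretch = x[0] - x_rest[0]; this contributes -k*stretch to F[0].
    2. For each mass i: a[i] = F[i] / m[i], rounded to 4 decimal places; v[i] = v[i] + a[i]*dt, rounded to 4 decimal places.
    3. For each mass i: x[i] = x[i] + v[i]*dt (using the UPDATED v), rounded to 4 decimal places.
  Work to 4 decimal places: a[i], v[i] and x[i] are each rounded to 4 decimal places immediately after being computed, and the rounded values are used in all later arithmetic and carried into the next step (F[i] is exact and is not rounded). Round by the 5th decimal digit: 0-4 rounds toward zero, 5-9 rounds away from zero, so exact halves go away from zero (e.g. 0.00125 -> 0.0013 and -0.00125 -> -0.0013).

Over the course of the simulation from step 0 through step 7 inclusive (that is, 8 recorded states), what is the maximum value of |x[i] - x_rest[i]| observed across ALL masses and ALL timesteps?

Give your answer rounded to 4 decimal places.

Answer: 2.3741

Derivation:
Step 0: x=[5.0000 9.0000] v=[0.0000 2.0000]
Step 1: x=[4.8750 10.2500] v=[-0.2500 2.5000]
Step 2: x=[4.8125 11.4063] v=[-0.1250 2.3125]
Step 3: x=[4.9727 12.1641] v=[0.3204 1.5156]
Step 4: x=[5.4103 12.3741] v=[0.8751 0.4199]
Step 5: x=[6.0421 12.0931] v=[1.2635 -0.5620]
Step 6: x=[6.6750 11.5494] v=[1.2658 -1.0875]
Step 7: x=[7.0829 11.0371] v=[0.8157 -1.0247]
Max displacement = 2.3741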